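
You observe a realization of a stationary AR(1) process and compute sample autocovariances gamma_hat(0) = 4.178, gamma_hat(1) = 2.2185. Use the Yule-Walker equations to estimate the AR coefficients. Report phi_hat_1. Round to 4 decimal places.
\hat\phi_{1} = 0.5310

The Yule-Walker equations for an AR(p) process read, in matrix form,
  Gamma_p phi = r_p,   with   (Gamma_p)_{ij} = gamma(|i - j|),
                       (r_p)_i = gamma(i),   i,j = 1..p.
Substitute the sample gammas (Toeplitz matrix and right-hand side of size 1):
  Gamma_p = [[4.178]]
  r_p     = [2.2185]
With p = 1 this is the single equation gamma(0) phi_1 = gamma(1):
  phi_hat_1 = gamma(1) / gamma(0) = 2.2185 / 4.178 = 0.5310.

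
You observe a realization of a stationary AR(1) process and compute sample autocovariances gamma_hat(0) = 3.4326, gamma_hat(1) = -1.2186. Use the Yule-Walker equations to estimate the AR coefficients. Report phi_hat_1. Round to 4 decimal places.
\hat\phi_{1} = -0.3550

The Yule-Walker equations for an AR(p) process read, in matrix form,
  Gamma_p phi = r_p,   with   (Gamma_p)_{ij} = gamma(|i - j|),
                       (r_p)_i = gamma(i),   i,j = 1..p.
Substitute the sample gammas (Toeplitz matrix and right-hand side of size 1):
  Gamma_p = [[3.4326]]
  r_p     = [-1.2186]
With p = 1 this is the single equation gamma(0) phi_1 = gamma(1):
  phi_hat_1 = gamma(1) / gamma(0) = -1.2186 / 3.4326 = -0.3550.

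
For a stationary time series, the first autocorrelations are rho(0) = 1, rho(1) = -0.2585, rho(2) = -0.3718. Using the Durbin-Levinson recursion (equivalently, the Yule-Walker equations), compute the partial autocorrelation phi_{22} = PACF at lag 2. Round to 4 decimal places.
\phi_{22} = -0.4700

The PACF at lag k is phi_{kk}, the last component of the solution
to the Yule-Walker system G_k phi = r_k where
  (G_k)_{ij} = rho(|i - j|), (r_k)_i = rho(i), i,j = 1..k.
Equivalently, Durbin-Levinson gives phi_{kk} iteratively:
  phi_{11} = rho(1)
  phi_{kk} = [rho(k) - sum_{j=1..k-1} phi_{k-1,j} rho(k-j)]
            / [1 - sum_{j=1..k-1} phi_{k-1,j} rho(j)],
  phi_{k,j} = phi_{k-1,j} - phi_{kk} phi_{k-1,k-j},  j = 1..k-1.
Step k = 1:
  phi_11 = rho(1) = -0.2585.
Step k = 2:
  phi_22 = [rho(2) - phi_11 rho(1)] / [1 - phi_11 rho(1)] = [-0.3718 - (-0.2585)(-0.2585)] / [1 - (-0.2585)(-0.2585)]
         = -0.43862225 / 0.93317775 = -0.47.
Therefore phi_{22} = -0.4700.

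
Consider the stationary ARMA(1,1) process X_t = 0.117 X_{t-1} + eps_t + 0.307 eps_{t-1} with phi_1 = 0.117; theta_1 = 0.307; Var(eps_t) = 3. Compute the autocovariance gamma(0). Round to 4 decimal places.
\gamma(0) = 3.5468

Multiply the model equation by X_{t-k} and take expectations. With theta_0 = psi_0 = 1 and psi_j the MA(infinity) weights, this gives
  gamma(k) - sum_i phi_i gamma(k-i) = c_k,
  c_k = sigma^2 * sum_{j=k..q} theta_j psi_{j-k}   (c_k = 0 for k > q),
using gamma(-m) = gamma(m).
psi-weights needed (psi_j = theta_j + sum_i phi_i psi_{j-i}):
  psi_1 = theta_1 + phi_1 = 0.307 + (0.117) = 0.424
Right-hand sides:
  c_0 = sigma^2 (1 + theta_1 psi_1) = 3 * (1 + (0.307)(0.424)) = 3 * 1.130168 = 3.390504
  c_1 = sigma^2 theta_1 = 3 * (0.307) = 0.921
  c_2 = 0
Equations for k = 0 and k = 1 (AR order 1):
  gamma(0) = phi_1 gamma(1) + c_0
  gamma(1) = phi_1 gamma(0) + c_1
Substituting the second into the first: gamma(0) (1 - phi_1^2) = c_0 + phi_1 c_1, so
  gamma(0) = (c_0 + phi_1 c_1) / (1 - phi_1^2) = (3.390504 + (0.117)(0.921)) / (1 - (0.117)^2) = 3.498261 / 0.986311 = 3.546813.
Therefore gamma(0) = 3.5468 (to 4 decimal places).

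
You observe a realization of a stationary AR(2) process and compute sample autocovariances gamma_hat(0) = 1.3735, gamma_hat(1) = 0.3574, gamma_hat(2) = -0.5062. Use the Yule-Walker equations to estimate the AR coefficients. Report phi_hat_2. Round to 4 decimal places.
\hat\phi_{2} = -0.4679

The Yule-Walker equations for an AR(p) process read, in matrix form,
  Gamma_p phi = r_p,   with   (Gamma_p)_{ij} = gamma(|i - j|),
                       (r_p)_i = gamma(i),   i,j = 1..p.
Substitute the sample gammas (Toeplitz matrix and right-hand side of size 2):
  Gamma_p = [[1.3735, 0.3574], [0.3574, 1.3735]]
  r_p     = [0.3574, -0.5062]
Written out:
  1.3735 phi_1 + 0.3574 phi_2 = 0.3574
  0.3574 phi_1 + 1.3735 phi_2 = -0.5062
Solve by Cramer's rule:
  det = gamma(0)^2 - gamma(1)^2 = (1.3735)^2 - (0.3574)^2 = 1.88650225 - 0.12773476 = 1.75876749
  phi_hat_1 = [gamma(1) gamma(0) - gamma(1) gamma(2)] / det = [(0.3574)(1.3735) - (0.3574)(-0.5062)] / 1.75876749 = 0.67180478 / 1.75876749 = 0.382
  phi_hat_2 = [gamma(0) gamma(2) - gamma(1)^2] / det = [(1.3735)(-0.5062) - (0.3574)^2] / 1.75876749 = -0.82300046 / 1.75876749 = -0.4679
So phi_hat = [0.3820, -0.4679].
Therefore phi_hat_2 = -0.4679.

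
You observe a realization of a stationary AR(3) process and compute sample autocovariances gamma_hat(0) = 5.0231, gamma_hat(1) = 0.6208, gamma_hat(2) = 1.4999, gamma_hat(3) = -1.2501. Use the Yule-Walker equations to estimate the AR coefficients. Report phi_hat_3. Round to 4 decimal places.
\hat\phi_{3} = -0.3440

The Yule-Walker equations for an AR(p) process read, in matrix form,
  Gamma_p phi = r_p,   with   (Gamma_p)_{ij} = gamma(|i - j|),
                       (r_p)_i = gamma(i),   i,j = 1..p.
Substitute the sample gammas (Toeplitz matrix and right-hand side of size 3):
  Gamma_p = [[5.0231, 0.6208, 1.4999], [0.6208, 5.0231, 0.6208], [1.4999, 0.6208, 5.0231]]
  r_p     = [0.6208, 1.4999, -1.2501]
Written out (R1..R3):
  (R1) 5.0231 phi_1 + 0.6208 phi_2 + 1.4999 phi_3 = 0.6208
  (R2) 0.6208 phi_1 + 5.0231 phi_2 + 0.6208 phi_3 = 1.4999
  (R3) 1.4999 phi_1 + 0.6208 phi_2 + 5.0231 phi_3 = -1.2501
Gaussian elimination:
  R2 <- R2 - (0.6208/5.0231) R1 = R2 - (0.123589) R1:  4.946376 phi_2 + 0.435429 phi_3 = 1.423176
  R3 <- R3 - (1.4999/5.0231) R1 = R3 - (0.2986) R1:  0.435429 phi_2 + 4.575229 phi_3 = -1.435471
  R3 <- R3 - (0.435429/4.946376) R2 = R3 - (0.08803) R2:  4.536898 phi_3 = -1.560753
Back-substitution:
  phi_hat_3 = -1.560753 / 4.536898 = -0.344013
  phi_hat_2 = (1.423176 - (0.435429)(-0.344013)) / 4.946376 = 0.318004
  phi_hat_1 = (0.6208 - (0.6208)(0.318004) - (1.4999)(-0.344013)) / 5.0231 = 0.18701
So phi_hat = [0.1870, 0.3180, -0.3440].
Therefore phi_hat_3 = -0.3440.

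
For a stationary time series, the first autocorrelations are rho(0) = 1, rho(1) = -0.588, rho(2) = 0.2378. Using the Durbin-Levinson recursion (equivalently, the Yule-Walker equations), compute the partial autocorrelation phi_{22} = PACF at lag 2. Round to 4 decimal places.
\phi_{22} = -0.1650

The PACF at lag k is phi_{kk}, the last component of the solution
to the Yule-Walker system G_k phi = r_k where
  (G_k)_{ij} = rho(|i - j|), (r_k)_i = rho(i), i,j = 1..k.
Equivalently, Durbin-Levinson gives phi_{kk} iteratively:
  phi_{11} = rho(1)
  phi_{kk} = [rho(k) - sum_{j=1..k-1} phi_{k-1,j} rho(k-j)]
            / [1 - sum_{j=1..k-1} phi_{k-1,j} rho(j)],
  phi_{k,j} = phi_{k-1,j} - phi_{kk} phi_{k-1,k-j},  j = 1..k-1.
Step k = 1:
  phi_11 = rho(1) = -0.588.
Step k = 2:
  phi_22 = [rho(2) - phi_11 rho(1)] / [1 - phi_11 rho(1)] = [0.2378 - (-0.588)(-0.588)] / [1 - (-0.588)(-0.588)]
         = -0.107944 / 0.654256 = -0.165.
Therefore phi_{22} = -0.1650.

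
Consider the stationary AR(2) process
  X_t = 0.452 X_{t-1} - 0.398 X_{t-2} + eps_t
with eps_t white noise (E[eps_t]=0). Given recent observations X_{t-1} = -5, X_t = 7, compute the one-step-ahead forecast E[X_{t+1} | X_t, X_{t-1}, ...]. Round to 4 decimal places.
E[X_{t+1} \mid \mathcal F_t] = 5.1540

For an AR(p) model X_t = c + sum_i phi_i X_{t-i} + eps_t, the
one-step-ahead conditional mean is
  E[X_{t+1} | X_t, ...] = c + sum_i phi_i X_{t+1-i}.
Substitute known values:
  E[X_{t+1} | ...] = (0.452) * (7) + (-0.398) * (-5)
                   = 5.1540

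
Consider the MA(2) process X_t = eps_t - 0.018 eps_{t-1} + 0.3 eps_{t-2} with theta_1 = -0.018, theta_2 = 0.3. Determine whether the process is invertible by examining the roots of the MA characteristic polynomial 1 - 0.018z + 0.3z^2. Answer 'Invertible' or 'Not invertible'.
\text{Invertible}

The MA(q) characteristic polynomial is P(z) = 1 - 0.018z + 0.3z^2.
Invertibility requires all roots to lie outside the unit circle, i.e. |z| > 1 for every root.
Set 1 + (-0.018) z + (0.3) z^2 = 0, i.e. a z^2 + b z + c = 0 with a = 0.3, b = -0.018, c = 1.
Discriminant D = b^2 - 4ac = (-0.018)^2 - 4*(0.3)*1 = 0.000324 - (1.2) = -1.199676.
D < 0, so the roots are the complex-conjugate pair z = (-b +/- i sqrt(-D)) / (2a) = 0.03 +/- 1.8255i.
For a conjugate pair |z|^2 = z * conj(z) = (product of roots) = c/a = 1/(0.3) = 3.333333, so |z| = sqrt(3.333333) = 1.8257 for both roots.
Moduli of all roots: 1.8257, 1.8257.
All moduli strictly greater than 1? Yes.
Verdict: Invertible.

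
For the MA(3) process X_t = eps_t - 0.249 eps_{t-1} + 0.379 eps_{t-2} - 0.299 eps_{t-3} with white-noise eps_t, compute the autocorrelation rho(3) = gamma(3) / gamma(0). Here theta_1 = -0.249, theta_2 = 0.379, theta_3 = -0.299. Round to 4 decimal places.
\rho(3) = -0.2309

For an MA(q) process with theta_0 = 1, the autocovariance is
  gamma(k) = sigma^2 * sum_{i=0..q-k} theta_i * theta_{i+k},
and rho(k) = gamma(k) / gamma(0). Sigma^2 cancels.
  numerator   = (1)*(-0.299) = -0.299.
  denominator = (1)^2 + (-0.249)^2 + (0.379)^2 + (-0.299)^2 = 1.295043.
  rho(3) = -0.299 / 1.295043 = -0.2309.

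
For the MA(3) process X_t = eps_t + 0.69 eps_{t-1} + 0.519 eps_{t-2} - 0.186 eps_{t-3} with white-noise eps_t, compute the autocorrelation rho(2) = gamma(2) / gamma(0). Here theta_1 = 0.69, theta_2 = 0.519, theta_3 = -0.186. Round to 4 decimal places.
\rho(2) = 0.2195

For an MA(q) process with theta_0 = 1, the autocovariance is
  gamma(k) = sigma^2 * sum_{i=0..q-k} theta_i * theta_{i+k},
and rho(k) = gamma(k) / gamma(0). Sigma^2 cancels.
  numerator   = (1)*(0.519) + (0.69)*(-0.186) = 0.39066.
  denominator = (1)^2 + (0.69)^2 + (0.519)^2 + (-0.186)^2 = 1.780057.
  rho(2) = 0.39066 / 1.780057 = 0.2195.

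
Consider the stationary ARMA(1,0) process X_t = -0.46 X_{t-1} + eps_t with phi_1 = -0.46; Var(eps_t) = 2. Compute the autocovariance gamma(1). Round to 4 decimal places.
\gamma(1) = -1.1669

Multiply the model equation by X_{t-k} and take expectations. With theta_0 = psi_0 = 1 and psi_j the MA(infinity) weights, this gives
  gamma(k) - sum_i phi_i gamma(k-i) = c_k,
  c_k = sigma^2 * sum_{j=k..q} theta_j psi_{j-k}   (c_k = 0 for k > q),
using gamma(-m) = gamma(m).
Pure AR (q = 0): c_0 = sigma^2 = 2, c_k = 0 for k >= 1.
Equations for k = 0 and k = 1 (AR order 1):
  gamma(0) = phi_1 gamma(1) + c_0
  gamma(1) = phi_1 gamma(0) + c_1
Substituting the second into the first: gamma(0) (1 - phi_1^2) = c_0 + phi_1 c_1, so
  gamma(0) = c_0 / (1 - phi_1^2) = 2 / (1 - (-0.46)^2) = 2 / 0.7884 = 2.536783.
  gamma(1) = phi_1 gamma(0) = (-0.46)(2.536783) = -1.16692.
Therefore gamma(1) = -1.1669 (to 4 decimal places).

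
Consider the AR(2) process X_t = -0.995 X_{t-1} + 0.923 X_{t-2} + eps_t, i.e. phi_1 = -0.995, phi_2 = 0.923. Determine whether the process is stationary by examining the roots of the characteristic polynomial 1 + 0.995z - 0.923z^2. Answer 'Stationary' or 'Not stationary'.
\text{Not stationary}

The AR(p) characteristic polynomial is P(z) = 1 + 0.995z - 0.923z^2.
Stationarity requires all roots to lie outside the unit circle, i.e. |z| > 1 for every root.
Set 1 + (0.995) z + (-0.923) z^2 = 0, i.e. a z^2 + b z + c = 0 with a = -0.923, b = 0.995, c = 1.
Discriminant D = b^2 - 4ac = (0.995)^2 - 4*(-0.923)*1 = 0.990025 - (-3.692) = 4.682025.
D >= 0, so the roots are real: z = (-b +/- sqrt(D)) / (2a) = (-0.995 +/- 2.163799) / (-1.846).
  z_1 = (-0.995 + 2.163799) / (-1.846) = -0.6332,   |z_1| = 0.6332.
  z_2 = (-0.995 - 2.163799) / (-1.846) = 1.7112,   |z_2| = 1.7112.
Moduli of all roots: 0.6332, 1.7112.
All moduli strictly greater than 1? No.
Verdict: Not stationary.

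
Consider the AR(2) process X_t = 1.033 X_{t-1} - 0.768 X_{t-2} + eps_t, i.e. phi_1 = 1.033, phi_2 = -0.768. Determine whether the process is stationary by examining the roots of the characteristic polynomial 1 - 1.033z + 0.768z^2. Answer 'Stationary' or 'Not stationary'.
\text{Stationary}

The AR(p) characteristic polynomial is P(z) = 1 - 1.033z + 0.768z^2.
Stationarity requires all roots to lie outside the unit circle, i.e. |z| > 1 for every root.
Set 1 + (-1.033) z + (0.768) z^2 = 0, i.e. a z^2 + b z + c = 0 with a = 0.768, b = -1.033, c = 1.
Discriminant D = b^2 - 4ac = (-1.033)^2 - 4*(0.768)*1 = 1.067089 - (3.072) = -2.004911.
D < 0, so the roots are the complex-conjugate pair z = (-b +/- i sqrt(-D)) / (2a) = 0.6725 +/- 0.9218i.
For a conjugate pair |z|^2 = z * conj(z) = (product of roots) = c/a = 1/(0.768) = 1.302083, so |z| = sqrt(1.302083) = 1.1411 for both roots.
Moduli of all roots: 1.1411, 1.1411.
All moduli strictly greater than 1? Yes.
Verdict: Stationary.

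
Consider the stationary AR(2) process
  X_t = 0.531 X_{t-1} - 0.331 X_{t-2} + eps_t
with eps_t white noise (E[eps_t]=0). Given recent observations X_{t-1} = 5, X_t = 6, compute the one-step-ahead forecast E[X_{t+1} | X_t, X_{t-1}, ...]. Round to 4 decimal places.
E[X_{t+1} \mid \mathcal F_t] = 1.5310

For an AR(p) model X_t = c + sum_i phi_i X_{t-i} + eps_t, the
one-step-ahead conditional mean is
  E[X_{t+1} | X_t, ...] = c + sum_i phi_i X_{t+1-i}.
Substitute known values:
  E[X_{t+1} | ...] = (0.531) * (6) + (-0.331) * (5)
                   = 1.5310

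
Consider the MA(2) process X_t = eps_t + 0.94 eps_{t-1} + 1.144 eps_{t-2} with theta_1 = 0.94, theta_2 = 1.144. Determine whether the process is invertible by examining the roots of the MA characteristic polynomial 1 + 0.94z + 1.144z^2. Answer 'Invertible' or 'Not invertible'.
\text{Not invertible}

The MA(q) characteristic polynomial is P(z) = 1 + 0.94z + 1.144z^2.
Invertibility requires all roots to lie outside the unit circle, i.e. |z| > 1 for every root.
Set 1 + (0.94) z + (1.144) z^2 = 0, i.e. a z^2 + b z + c = 0 with a = 1.144, b = 0.94, c = 1.
Discriminant D = b^2 - 4ac = (0.94)^2 - 4*(1.144)*1 = 0.8836 - (4.576) = -3.6924.
D < 0, so the roots are the complex-conjugate pair z = (-b +/- i sqrt(-D)) / (2a) = -0.4108 +/- 0.8398i.
For a conjugate pair |z|^2 = z * conj(z) = (product of roots) = c/a = 1/(1.144) = 0.874126, so |z| = sqrt(0.874126) = 0.9349 for both roots.
Moduli of all roots: 0.9349, 0.9349.
All moduli strictly greater than 1? No.
Verdict: Not invertible.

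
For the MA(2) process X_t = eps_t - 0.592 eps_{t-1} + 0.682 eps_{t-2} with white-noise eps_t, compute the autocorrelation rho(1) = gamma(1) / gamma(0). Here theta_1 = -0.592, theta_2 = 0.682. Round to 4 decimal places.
\rho(1) = -0.5484

For an MA(q) process with theta_0 = 1, the autocovariance is
  gamma(k) = sigma^2 * sum_{i=0..q-k} theta_i * theta_{i+k},
and rho(k) = gamma(k) / gamma(0). Sigma^2 cancels.
  numerator   = (1)*(-0.592) + (-0.592)*(0.682) = -0.995744.
  denominator = (1)^2 + (-0.592)^2 + (0.682)^2 = 1.815588.
  rho(1) = -0.995744 / 1.815588 = -0.5484.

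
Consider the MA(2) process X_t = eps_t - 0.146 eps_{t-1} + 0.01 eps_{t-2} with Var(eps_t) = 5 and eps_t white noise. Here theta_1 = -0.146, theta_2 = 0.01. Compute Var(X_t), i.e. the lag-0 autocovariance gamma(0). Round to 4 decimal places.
\gamma(0) = 5.1071

For an MA(q) process X_t = eps_t + sum_i theta_i eps_{t-i} with
Var(eps_t) = sigma^2, the variance is
  gamma(0) = sigma^2 * (1 + sum_i theta_i^2).
  sum_i theta_i^2 = (-0.146)^2 + (0.01)^2 = 0.021316 + 0.0001 = 0.021416.
  gamma(0) = 5 * (1 + 0.021416) = 5 * 1.021416 = 5.10708, which rounds to 5.1071.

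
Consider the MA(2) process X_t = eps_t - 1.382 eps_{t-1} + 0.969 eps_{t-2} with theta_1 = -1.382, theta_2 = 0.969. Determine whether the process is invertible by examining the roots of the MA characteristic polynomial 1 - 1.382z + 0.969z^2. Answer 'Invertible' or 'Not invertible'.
\text{Invertible}

The MA(q) characteristic polynomial is P(z) = 1 - 1.382z + 0.969z^2.
Invertibility requires all roots to lie outside the unit circle, i.e. |z| > 1 for every root.
Set 1 + (-1.382) z + (0.969) z^2 = 0, i.e. a z^2 + b z + c = 0 with a = 0.969, b = -1.382, c = 1.
Discriminant D = b^2 - 4ac = (-1.382)^2 - 4*(0.969)*1 = 1.909924 - (3.876) = -1.966076.
D < 0, so the roots are the complex-conjugate pair z = (-b +/- i sqrt(-D)) / (2a) = 0.7131 +/- 0.7235i.
For a conjugate pair |z|^2 = z * conj(z) = (product of roots) = c/a = 1/(0.969) = 1.031992, so |z| = sqrt(1.031992) = 1.0159 for both roots.
Moduli of all roots: 1.0159, 1.0159.
All moduli strictly greater than 1? Yes.
Verdict: Invertible.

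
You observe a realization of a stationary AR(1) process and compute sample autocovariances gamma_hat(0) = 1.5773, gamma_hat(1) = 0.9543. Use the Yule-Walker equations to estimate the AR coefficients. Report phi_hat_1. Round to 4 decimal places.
\hat\phi_{1} = 0.6050

The Yule-Walker equations for an AR(p) process read, in matrix form,
  Gamma_p phi = r_p,   with   (Gamma_p)_{ij} = gamma(|i - j|),
                       (r_p)_i = gamma(i),   i,j = 1..p.
Substitute the sample gammas (Toeplitz matrix and right-hand side of size 1):
  Gamma_p = [[1.5773]]
  r_p     = [0.9543]
With p = 1 this is the single equation gamma(0) phi_1 = gamma(1):
  phi_hat_1 = gamma(1) / gamma(0) = 0.9543 / 1.5773 = 0.6050.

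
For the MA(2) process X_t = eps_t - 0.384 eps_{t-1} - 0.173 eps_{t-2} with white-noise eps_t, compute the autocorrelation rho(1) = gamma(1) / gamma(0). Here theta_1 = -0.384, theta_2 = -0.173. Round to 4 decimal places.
\rho(1) = -0.2697

For an MA(q) process with theta_0 = 1, the autocovariance is
  gamma(k) = sigma^2 * sum_{i=0..q-k} theta_i * theta_{i+k},
and rho(k) = gamma(k) / gamma(0). Sigma^2 cancels.
  numerator   = (1)*(-0.384) + (-0.384)*(-0.173) = -0.317568.
  denominator = (1)^2 + (-0.384)^2 + (-0.173)^2 = 1.177385.
  rho(1) = -0.317568 / 1.177385 = -0.2697.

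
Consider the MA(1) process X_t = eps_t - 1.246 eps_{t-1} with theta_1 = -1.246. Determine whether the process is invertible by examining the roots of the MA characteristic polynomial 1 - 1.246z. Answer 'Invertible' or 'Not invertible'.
\text{Not invertible}

The MA(q) characteristic polynomial is P(z) = 1 - 1.246z.
Invertibility requires all roots to lie outside the unit circle, i.e. |z| > 1 for every root.
This is linear in z: 1 + (-1.246) z = 0  =>  z = -1/(-1.246) = 0.802568,  |z| = 0.802568.
Moduli of all roots: 0.8026.
All moduli strictly greater than 1? No.
Verdict: Not invertible.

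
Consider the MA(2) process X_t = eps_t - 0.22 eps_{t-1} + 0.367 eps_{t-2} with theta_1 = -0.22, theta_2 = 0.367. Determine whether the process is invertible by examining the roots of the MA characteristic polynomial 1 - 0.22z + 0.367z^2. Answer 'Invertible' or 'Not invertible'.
\text{Invertible}

The MA(q) characteristic polynomial is P(z) = 1 - 0.22z + 0.367z^2.
Invertibility requires all roots to lie outside the unit circle, i.e. |z| > 1 for every root.
Set 1 + (-0.22) z + (0.367) z^2 = 0, i.e. a z^2 + b z + c = 0 with a = 0.367, b = -0.22, c = 1.
Discriminant D = b^2 - 4ac = (-0.22)^2 - 4*(0.367)*1 = 0.0484 - (1.468) = -1.4196.
D < 0, so the roots are the complex-conjugate pair z = (-b +/- i sqrt(-D)) / (2a) = 0.2997 +/- 1.6233i.
For a conjugate pair |z|^2 = z * conj(z) = (product of roots) = c/a = 1/(0.367) = 2.724796, so |z| = sqrt(2.724796) = 1.6507 for both roots.
Moduli of all roots: 1.6507, 1.6507.
All moduli strictly greater than 1? Yes.
Verdict: Invertible.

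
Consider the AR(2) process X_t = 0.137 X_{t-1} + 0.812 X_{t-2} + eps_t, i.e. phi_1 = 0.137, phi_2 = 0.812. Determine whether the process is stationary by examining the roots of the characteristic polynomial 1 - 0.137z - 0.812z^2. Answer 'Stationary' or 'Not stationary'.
\text{Stationary}

The AR(p) characteristic polynomial is P(z) = 1 - 0.137z - 0.812z^2.
Stationarity requires all roots to lie outside the unit circle, i.e. |z| > 1 for every root.
Set 1 + (-0.137) z + (-0.812) z^2 = 0, i.e. a z^2 + b z + c = 0 with a = -0.812, b = -0.137, c = 1.
Discriminant D = b^2 - 4ac = (-0.137)^2 - 4*(-0.812)*1 = 0.018769 - (-3.248) = 3.266769.
D >= 0, so the roots are real: z = (-b +/- sqrt(D)) / (2a) = (0.137 +/- 1.807421) / (-1.624).
  z_1 = (0.137 + 1.807421) / (-1.624) = -1.1973,   |z_1| = 1.1973.
  z_2 = (0.137 - 1.807421) / (-1.624) = 1.0286,   |z_2| = 1.0286.
Moduli of all roots: 1.1973, 1.0286.
All moduli strictly greater than 1? Yes.
Verdict: Stationary.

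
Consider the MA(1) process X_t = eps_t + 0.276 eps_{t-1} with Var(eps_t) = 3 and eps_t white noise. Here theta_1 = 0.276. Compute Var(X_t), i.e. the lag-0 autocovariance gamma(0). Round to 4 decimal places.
\gamma(0) = 3.2285

For an MA(q) process X_t = eps_t + sum_i theta_i eps_{t-i} with
Var(eps_t) = sigma^2, the variance is
  gamma(0) = sigma^2 * (1 + sum_i theta_i^2).
  sum_i theta_i^2 = (0.276)^2 = 0.076176.
  gamma(0) = 3 * (1 + 0.076176) = 3 * 1.076176 = 3.228528, which rounds to 3.2285.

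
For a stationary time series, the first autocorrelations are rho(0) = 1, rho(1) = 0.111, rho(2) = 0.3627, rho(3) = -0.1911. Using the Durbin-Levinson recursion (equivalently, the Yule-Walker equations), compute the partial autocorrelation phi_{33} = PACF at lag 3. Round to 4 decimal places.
\phi_{33} = -0.2970

The PACF at lag k is phi_{kk}, the last component of the solution
to the Yule-Walker system G_k phi = r_k where
  (G_k)_{ij} = rho(|i - j|), (r_k)_i = rho(i), i,j = 1..k.
Equivalently, Durbin-Levinson gives phi_{kk} iteratively:
  phi_{11} = rho(1)
  phi_{kk} = [rho(k) - sum_{j=1..k-1} phi_{k-1,j} rho(k-j)]
            / [1 - sum_{j=1..k-1} phi_{k-1,j} rho(j)],
  phi_{k,j} = phi_{k-1,j} - phi_{kk} phi_{k-1,k-j},  j = 1..k-1.
Step k = 1:
  phi_11 = rho(1) = 0.111.
Step k = 2:
  phi_22 = [rho(2) - phi_11 rho(1)] / [1 - phi_11 rho(1)] = [0.3627 - (0.111)(0.111)] / [1 - (0.111)(0.111)]
         = 0.350379 / 0.987679 = 0.35475.
  Update: phi_21 = phi_11 - phi_22 phi_11 = 0.111 - (0.35475)(0.111) = 0.071623.
Step k = 3:
  phi_33 = [rho(3) - phi_21 rho(2) - phi_22 rho(1)] / [1 - phi_21 rho(1) - phi_22 rho(2)]
    numerator   = -0.1911 - (0.071623)(0.3627) - (0.35475)(0.111) = -0.25645481
    denominator = 1 - (0.071623)(0.111) - (0.35475)(0.3627) = 0.86338209
  phi_33 = -0.25645481 / 0.86338209 = -0.297.
Therefore phi_{33} = -0.2970.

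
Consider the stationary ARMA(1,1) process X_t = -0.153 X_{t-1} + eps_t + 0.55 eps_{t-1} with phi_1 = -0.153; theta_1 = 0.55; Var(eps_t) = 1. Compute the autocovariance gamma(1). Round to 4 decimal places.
\gamma(1) = 0.3723

Multiply the model equation by X_{t-k} and take expectations. With theta_0 = psi_0 = 1 and psi_j the MA(infinity) weights, this gives
  gamma(k) - sum_i phi_i gamma(k-i) = c_k,
  c_k = sigma^2 * sum_{j=k..q} theta_j psi_{j-k}   (c_k = 0 for k > q),
using gamma(-m) = gamma(m).
psi-weights needed (psi_j = theta_j + sum_i phi_i psi_{j-i}):
  psi_1 = theta_1 + phi_1 = 0.55 + (-0.153) = 0.397
Right-hand sides:
  c_0 = sigma^2 (1 + theta_1 psi_1) = 1 * (1 + (0.55)(0.397)) = 1 * 1.21835 = 1.21835
  c_1 = sigma^2 theta_1 = 1 * (0.55) = 0.55
  c_2 = 0
Equations for k = 0 and k = 1 (AR order 1):
  gamma(0) = phi_1 gamma(1) + c_0
  gamma(1) = phi_1 gamma(0) + c_1
Substituting the second into the first: gamma(0) (1 - phi_1^2) = c_0 + phi_1 c_1, so
  gamma(0) = (c_0 + phi_1 c_1) / (1 - phi_1^2) = (1.21835 + (-0.153)(0.55)) / (1 - (-0.153)^2) = 1.1342 / 0.976591 = 1.161387.
  gamma(1) = phi_1 gamma(0) + c_1 = (-0.153)(1.161387) + (0.55) = 0.372308.
Therefore gamma(1) = 0.3723 (to 4 decimal places).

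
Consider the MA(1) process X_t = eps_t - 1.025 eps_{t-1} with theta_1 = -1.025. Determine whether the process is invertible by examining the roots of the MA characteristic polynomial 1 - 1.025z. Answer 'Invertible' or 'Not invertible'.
\text{Not invertible}

The MA(q) characteristic polynomial is P(z) = 1 - 1.025z.
Invertibility requires all roots to lie outside the unit circle, i.e. |z| > 1 for every root.
This is linear in z: 1 + (-1.025) z = 0  =>  z = -1/(-1.025) = 0.97561,  |z| = 0.97561.
Moduli of all roots: 0.9756.
All moduli strictly greater than 1? No.
Verdict: Not invertible.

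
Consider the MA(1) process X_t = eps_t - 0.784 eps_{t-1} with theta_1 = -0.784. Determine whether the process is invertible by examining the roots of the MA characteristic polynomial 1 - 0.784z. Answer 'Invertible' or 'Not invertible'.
\text{Invertible}

The MA(q) characteristic polynomial is P(z) = 1 - 0.784z.
Invertibility requires all roots to lie outside the unit circle, i.e. |z| > 1 for every root.
This is linear in z: 1 + (-0.784) z = 0  =>  z = -1/(-0.784) = 1.27551,  |z| = 1.27551.
Moduli of all roots: 1.2755.
All moduli strictly greater than 1? Yes.
Verdict: Invertible.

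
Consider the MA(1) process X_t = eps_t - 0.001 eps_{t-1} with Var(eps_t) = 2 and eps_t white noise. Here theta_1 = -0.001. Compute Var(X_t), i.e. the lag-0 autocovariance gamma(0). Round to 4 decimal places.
\gamma(0) = 2.0000

For an MA(q) process X_t = eps_t + sum_i theta_i eps_{t-i} with
Var(eps_t) = sigma^2, the variance is
  gamma(0) = sigma^2 * (1 + sum_i theta_i^2).
  sum_i theta_i^2 = (-0.001)^2 = 0.000001.
  gamma(0) = 2 * (1 + 0.000001) = 2 * 1.000001 = 2.000002, which rounds to 2.0000.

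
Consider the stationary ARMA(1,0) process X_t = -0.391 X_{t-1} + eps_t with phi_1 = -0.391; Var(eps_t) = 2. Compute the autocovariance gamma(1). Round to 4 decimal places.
\gamma(1) = -0.9231

Multiply the model equation by X_{t-k} and take expectations. With theta_0 = psi_0 = 1 and psi_j the MA(infinity) weights, this gives
  gamma(k) - sum_i phi_i gamma(k-i) = c_k,
  c_k = sigma^2 * sum_{j=k..q} theta_j psi_{j-k}   (c_k = 0 for k > q),
using gamma(-m) = gamma(m).
Pure AR (q = 0): c_0 = sigma^2 = 2, c_k = 0 for k >= 1.
Equations for k = 0 and k = 1 (AR order 1):
  gamma(0) = phi_1 gamma(1) + c_0
  gamma(1) = phi_1 gamma(0) + c_1
Substituting the second into the first: gamma(0) (1 - phi_1^2) = c_0 + phi_1 c_1, so
  gamma(0) = c_0 / (1 - phi_1^2) = 2 / (1 - (-0.391)^2) = 2 / 0.847119 = 2.360943.
  gamma(1) = phi_1 gamma(0) = (-0.391)(2.360943) = -0.923129.
Therefore gamma(1) = -0.9231 (to 4 decimal places).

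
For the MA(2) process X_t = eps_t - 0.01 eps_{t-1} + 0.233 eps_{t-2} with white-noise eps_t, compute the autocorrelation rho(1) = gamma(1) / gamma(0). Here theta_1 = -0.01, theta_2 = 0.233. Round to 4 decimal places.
\rho(1) = -0.0117

For an MA(q) process with theta_0 = 1, the autocovariance is
  gamma(k) = sigma^2 * sum_{i=0..q-k} theta_i * theta_{i+k},
and rho(k) = gamma(k) / gamma(0). Sigma^2 cancels.
  numerator   = (1)*(-0.01) + (-0.01)*(0.233) = -0.01233.
  denominator = (1)^2 + (-0.01)^2 + (0.233)^2 = 1.054389.
  rho(1) = -0.01233 / 1.054389 = -0.0117.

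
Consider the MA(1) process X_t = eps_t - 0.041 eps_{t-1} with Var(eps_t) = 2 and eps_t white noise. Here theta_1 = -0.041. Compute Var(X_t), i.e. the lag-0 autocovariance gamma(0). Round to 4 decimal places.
\gamma(0) = 2.0034

For an MA(q) process X_t = eps_t + sum_i theta_i eps_{t-i} with
Var(eps_t) = sigma^2, the variance is
  gamma(0) = sigma^2 * (1 + sum_i theta_i^2).
  sum_i theta_i^2 = (-0.041)^2 = 0.001681.
  gamma(0) = 2 * (1 + 0.001681) = 2 * 1.001681 = 2.003362, which rounds to 2.0034.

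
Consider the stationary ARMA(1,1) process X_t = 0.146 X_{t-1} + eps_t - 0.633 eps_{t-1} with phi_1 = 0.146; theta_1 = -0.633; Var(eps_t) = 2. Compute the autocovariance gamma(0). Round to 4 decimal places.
\gamma(0) = 2.4847

Multiply the model equation by X_{t-k} and take expectations. With theta_0 = psi_0 = 1 and psi_j the MA(infinity) weights, this gives
  gamma(k) - sum_i phi_i gamma(k-i) = c_k,
  c_k = sigma^2 * sum_{j=k..q} theta_j psi_{j-k}   (c_k = 0 for k > q),
using gamma(-m) = gamma(m).
psi-weights needed (psi_j = theta_j + sum_i phi_i psi_{j-i}):
  psi_1 = theta_1 + phi_1 = -0.633 + (0.146) = -0.487
Right-hand sides:
  c_0 = sigma^2 (1 + theta_1 psi_1) = 2 * (1 + (-0.633)(-0.487)) = 2 * 1.308271 = 2.616542
  c_1 = sigma^2 theta_1 = 2 * (-0.633) = -1.266
  c_2 = 0
Equations for k = 0 and k = 1 (AR order 1):
  gamma(0) = phi_1 gamma(1) + c_0
  gamma(1) = phi_1 gamma(0) + c_1
Substituting the second into the first: gamma(0) (1 - phi_1^2) = c_0 + phi_1 c_1, so
  gamma(0) = (c_0 + phi_1 c_1) / (1 - phi_1^2) = (2.616542 + (0.146)(-1.266)) / (1 - (0.146)^2) = 2.431706 / 0.978684 = 2.484669.
Therefore gamma(0) = 2.4847 (to 4 decimal places).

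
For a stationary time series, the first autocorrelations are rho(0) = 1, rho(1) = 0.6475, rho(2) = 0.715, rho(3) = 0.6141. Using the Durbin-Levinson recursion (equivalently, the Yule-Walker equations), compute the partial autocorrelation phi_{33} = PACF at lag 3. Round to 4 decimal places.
\phi_{33} = 0.1329

The PACF at lag k is phi_{kk}, the last component of the solution
to the Yule-Walker system G_k phi = r_k where
  (G_k)_{ij} = rho(|i - j|), (r_k)_i = rho(i), i,j = 1..k.
Equivalently, Durbin-Levinson gives phi_{kk} iteratively:
  phi_{11} = rho(1)
  phi_{kk} = [rho(k) - sum_{j=1..k-1} phi_{k-1,j} rho(k-j)]
            / [1 - sum_{j=1..k-1} phi_{k-1,j} rho(j)],
  phi_{k,j} = phi_{k-1,j} - phi_{kk} phi_{k-1,k-j},  j = 1..k-1.
Step k = 1:
  phi_11 = rho(1) = 0.6475.
Step k = 2:
  phi_22 = [rho(2) - phi_11 rho(1)] / [1 - phi_11 rho(1)] = [0.715 - (0.6475)(0.6475)] / [1 - (0.6475)(0.6475)]
         = 0.29574375 / 0.58074375 = 0.50925.
  Update: phi_21 = phi_11 - phi_22 phi_11 = 0.6475 - (0.50925)(0.6475) = 0.317761.
Step k = 3:
  phi_33 = [rho(3) - phi_21 rho(2) - phi_22 rho(1)] / [1 - phi_21 rho(1) - phi_22 rho(2)]
    numerator   = 0.6141 - (0.317761)(0.715) - (0.50925)(0.6475) = 0.05716178
    denominator = 1 - (0.317761)(0.6475) - (0.50925)(0.715) = 0.43013625
  phi_33 = 0.05716178 / 0.43013625 = 0.1329.
Therefore phi_{33} = 0.1329.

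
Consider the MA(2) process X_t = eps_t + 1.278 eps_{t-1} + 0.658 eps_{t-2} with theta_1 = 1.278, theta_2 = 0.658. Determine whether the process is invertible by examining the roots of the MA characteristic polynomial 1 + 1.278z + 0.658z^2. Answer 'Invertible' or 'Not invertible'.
\text{Invertible}

The MA(q) characteristic polynomial is P(z) = 1 + 1.278z + 0.658z^2.
Invertibility requires all roots to lie outside the unit circle, i.e. |z| > 1 for every root.
Set 1 + (1.278) z + (0.658) z^2 = 0, i.e. a z^2 + b z + c = 0 with a = 0.658, b = 1.278, c = 1.
Discriminant D = b^2 - 4ac = (1.278)^2 - 4*(0.658)*1 = 1.633284 - (2.632) = -0.998716.
D < 0, so the roots are the complex-conjugate pair z = (-b +/- i sqrt(-D)) / (2a) = -0.9711 +/- 0.7594i.
For a conjugate pair |z|^2 = z * conj(z) = (product of roots) = c/a = 1/(0.658) = 1.519757, so |z| = sqrt(1.519757) = 1.2328 for both roots.
Moduli of all roots: 1.2328, 1.2328.
All moduli strictly greater than 1? Yes.
Verdict: Invertible.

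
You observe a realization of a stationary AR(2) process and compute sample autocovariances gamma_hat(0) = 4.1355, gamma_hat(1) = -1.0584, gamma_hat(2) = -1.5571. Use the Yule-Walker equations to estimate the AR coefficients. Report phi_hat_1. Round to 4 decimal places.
\hat\phi_{1} = -0.3770

The Yule-Walker equations for an AR(p) process read, in matrix form,
  Gamma_p phi = r_p,   with   (Gamma_p)_{ij} = gamma(|i - j|),
                       (r_p)_i = gamma(i),   i,j = 1..p.
Substitute the sample gammas (Toeplitz matrix and right-hand side of size 2):
  Gamma_p = [[4.1355, -1.0584], [-1.0584, 4.1355]]
  r_p     = [-1.0584, -1.5571]
Written out:
  4.1355 phi_1 - 1.0584 phi_2 = -1.0584
  -1.0584 phi_1 + 4.1355 phi_2 = -1.5571
Solve by Cramer's rule:
  det = gamma(0)^2 - gamma(1)^2 = (4.1355)^2 - (-1.0584)^2 = 17.10236025 - 1.12021056 = 15.98214969
  phi_hat_1 = [gamma(1) gamma(0) - gamma(1) gamma(2)] / det = [(-1.0584)(4.1355) - (-1.0584)(-1.5571)] / 15.98214969 = -6.02504784 / 15.98214969 = -0.377
  phi_hat_2 = [gamma(0) gamma(2) - gamma(1)^2] / det = [(4.1355)(-1.5571) - (-1.0584)^2] / 15.98214969 = -7.55959761 / 15.98214969 = -0.473
So phi_hat = [-0.3770, -0.4730].
Therefore phi_hat_1 = -0.3770.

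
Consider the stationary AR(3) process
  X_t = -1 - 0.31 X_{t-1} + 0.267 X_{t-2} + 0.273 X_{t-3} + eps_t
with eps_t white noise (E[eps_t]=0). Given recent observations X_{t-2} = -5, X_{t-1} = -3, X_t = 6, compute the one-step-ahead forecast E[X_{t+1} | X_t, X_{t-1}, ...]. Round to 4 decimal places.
E[X_{t+1} \mid \mathcal F_t] = -5.0260

For an AR(p) model X_t = c + sum_i phi_i X_{t-i} + eps_t, the
one-step-ahead conditional mean is
  E[X_{t+1} | X_t, ...] = c + sum_i phi_i X_{t+1-i}.
Substitute known values:
  E[X_{t+1} | ...] = -1 + (-0.31) * (6) + (0.267) * (-3) + (0.273) * (-5)
                   = -5.0260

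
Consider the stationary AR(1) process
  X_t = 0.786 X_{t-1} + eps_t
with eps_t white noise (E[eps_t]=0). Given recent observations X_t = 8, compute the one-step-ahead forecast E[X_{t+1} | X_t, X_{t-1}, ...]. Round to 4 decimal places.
E[X_{t+1} \mid \mathcal F_t] = 6.2880

For an AR(p) model X_t = c + sum_i phi_i X_{t-i} + eps_t, the
one-step-ahead conditional mean is
  E[X_{t+1} | X_t, ...] = c + sum_i phi_i X_{t+1-i}.
Substitute known values:
  E[X_{t+1} | ...] = (0.786) * (8)
                   = 6.2880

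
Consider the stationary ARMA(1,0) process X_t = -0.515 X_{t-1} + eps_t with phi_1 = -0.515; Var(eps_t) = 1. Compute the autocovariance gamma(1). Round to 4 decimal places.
\gamma(1) = -0.7009

Multiply the model equation by X_{t-k} and take expectations. With theta_0 = psi_0 = 1 and psi_j the MA(infinity) weights, this gives
  gamma(k) - sum_i phi_i gamma(k-i) = c_k,
  c_k = sigma^2 * sum_{j=k..q} theta_j psi_{j-k}   (c_k = 0 for k > q),
using gamma(-m) = gamma(m).
Pure AR (q = 0): c_0 = sigma^2 = 1, c_k = 0 for k >= 1.
Equations for k = 0 and k = 1 (AR order 1):
  gamma(0) = phi_1 gamma(1) + c_0
  gamma(1) = phi_1 gamma(0) + c_1
Substituting the second into the first: gamma(0) (1 - phi_1^2) = c_0 + phi_1 c_1, so
  gamma(0) = c_0 / (1 - phi_1^2) = 1 / (1 - (-0.515)^2) = 1 / 0.734775 = 1.360961.
  gamma(1) = phi_1 gamma(0) = (-0.515)(1.360961) = -0.700895.
Therefore gamma(1) = -0.7009 (to 4 decimal places).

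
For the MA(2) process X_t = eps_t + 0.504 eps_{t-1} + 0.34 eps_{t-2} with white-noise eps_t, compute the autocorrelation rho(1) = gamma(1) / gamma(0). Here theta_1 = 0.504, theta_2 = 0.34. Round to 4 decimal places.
\rho(1) = 0.4931

For an MA(q) process with theta_0 = 1, the autocovariance is
  gamma(k) = sigma^2 * sum_{i=0..q-k} theta_i * theta_{i+k},
and rho(k) = gamma(k) / gamma(0). Sigma^2 cancels.
  numerator   = (1)*(0.504) + (0.504)*(0.34) = 0.67536.
  denominator = (1)^2 + (0.504)^2 + (0.34)^2 = 1.369616.
  rho(1) = 0.67536 / 1.369616 = 0.4931.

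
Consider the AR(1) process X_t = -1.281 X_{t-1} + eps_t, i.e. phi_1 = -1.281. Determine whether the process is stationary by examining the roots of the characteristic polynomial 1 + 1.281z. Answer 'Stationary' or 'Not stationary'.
\text{Not stationary}

The AR(p) characteristic polynomial is P(z) = 1 + 1.281z.
Stationarity requires all roots to lie outside the unit circle, i.e. |z| > 1 for every root.
This is linear in z: 1 + (1.281) z = 0  =>  z = -1/(1.281) = -0.78064,  |z| = 0.78064.
Moduli of all roots: 0.7806.
All moduli strictly greater than 1? No.
Verdict: Not stationary.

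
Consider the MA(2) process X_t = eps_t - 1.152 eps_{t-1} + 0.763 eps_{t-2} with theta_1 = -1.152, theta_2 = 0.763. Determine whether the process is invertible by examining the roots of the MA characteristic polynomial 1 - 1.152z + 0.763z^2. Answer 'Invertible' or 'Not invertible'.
\text{Invertible}

The MA(q) characteristic polynomial is P(z) = 1 - 1.152z + 0.763z^2.
Invertibility requires all roots to lie outside the unit circle, i.e. |z| > 1 for every root.
Set 1 + (-1.152) z + (0.763) z^2 = 0, i.e. a z^2 + b z + c = 0 with a = 0.763, b = -1.152, c = 1.
Discriminant D = b^2 - 4ac = (-1.152)^2 - 4*(0.763)*1 = 1.327104 - (3.052) = -1.724896.
D < 0, so the roots are the complex-conjugate pair z = (-b +/- i sqrt(-D)) / (2a) = 0.7549 +/- 0.8607i.
For a conjugate pair |z|^2 = z * conj(z) = (product of roots) = c/a = 1/(0.763) = 1.310616, so |z| = sqrt(1.310616) = 1.1448 for both roots.
Moduli of all roots: 1.1448, 1.1448.
All moduli strictly greater than 1? Yes.
Verdict: Invertible.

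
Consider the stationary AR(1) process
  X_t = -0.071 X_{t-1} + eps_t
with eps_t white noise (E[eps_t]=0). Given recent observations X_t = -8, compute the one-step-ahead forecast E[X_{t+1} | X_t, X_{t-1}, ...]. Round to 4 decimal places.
E[X_{t+1} \mid \mathcal F_t] = 0.5680

For an AR(p) model X_t = c + sum_i phi_i X_{t-i} + eps_t, the
one-step-ahead conditional mean is
  E[X_{t+1} | X_t, ...] = c + sum_i phi_i X_{t+1-i}.
Substitute known values:
  E[X_{t+1} | ...] = (-0.071) * (-8)
                   = 0.5680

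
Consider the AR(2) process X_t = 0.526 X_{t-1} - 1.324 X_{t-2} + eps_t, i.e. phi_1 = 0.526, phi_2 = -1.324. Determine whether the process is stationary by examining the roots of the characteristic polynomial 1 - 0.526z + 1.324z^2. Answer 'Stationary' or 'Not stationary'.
\text{Not stationary}

The AR(p) characteristic polynomial is P(z) = 1 - 0.526z + 1.324z^2.
Stationarity requires all roots to lie outside the unit circle, i.e. |z| > 1 for every root.
Set 1 + (-0.526) z + (1.324) z^2 = 0, i.e. a z^2 + b z + c = 0 with a = 1.324, b = -0.526, c = 1.
Discriminant D = b^2 - 4ac = (-0.526)^2 - 4*(1.324)*1 = 0.276676 - (5.296) = -5.019324.
D < 0, so the roots are the complex-conjugate pair z = (-b +/- i sqrt(-D)) / (2a) = 0.1986 +/- 0.8461i.
For a conjugate pair |z|^2 = z * conj(z) = (product of roots) = c/a = 1/(1.324) = 0.755287, so |z| = sqrt(0.755287) = 0.8691 for both roots.
Moduli of all roots: 0.8691, 0.8691.
All moduli strictly greater than 1? No.
Verdict: Not stationary.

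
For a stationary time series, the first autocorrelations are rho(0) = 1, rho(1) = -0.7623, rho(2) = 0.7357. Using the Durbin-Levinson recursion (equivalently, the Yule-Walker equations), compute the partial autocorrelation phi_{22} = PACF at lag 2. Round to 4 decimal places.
\phi_{22} = 0.3691

The PACF at lag k is phi_{kk}, the last component of the solution
to the Yule-Walker system G_k phi = r_k where
  (G_k)_{ij} = rho(|i - j|), (r_k)_i = rho(i), i,j = 1..k.
Equivalently, Durbin-Levinson gives phi_{kk} iteratively:
  phi_{11} = rho(1)
  phi_{kk} = [rho(k) - sum_{j=1..k-1} phi_{k-1,j} rho(k-j)]
            / [1 - sum_{j=1..k-1} phi_{k-1,j} rho(j)],
  phi_{k,j} = phi_{k-1,j} - phi_{kk} phi_{k-1,k-j},  j = 1..k-1.
Step k = 1:
  phi_11 = rho(1) = -0.7623.
Step k = 2:
  phi_22 = [rho(2) - phi_11 rho(1)] / [1 - phi_11 rho(1)] = [0.7357 - (-0.7623)(-0.7623)] / [1 - (-0.7623)(-0.7623)]
         = 0.15459871 / 0.41889871 = 0.3691.
Therefore phi_{22} = 0.3691.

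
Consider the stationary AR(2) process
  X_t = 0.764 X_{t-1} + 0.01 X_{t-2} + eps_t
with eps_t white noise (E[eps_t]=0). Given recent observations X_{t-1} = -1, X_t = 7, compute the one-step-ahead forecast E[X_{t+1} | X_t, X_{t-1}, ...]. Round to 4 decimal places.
E[X_{t+1} \mid \mathcal F_t] = 5.3380

For an AR(p) model X_t = c + sum_i phi_i X_{t-i} + eps_t, the
one-step-ahead conditional mean is
  E[X_{t+1} | X_t, ...] = c + sum_i phi_i X_{t+1-i}.
Substitute known values:
  E[X_{t+1} | ...] = (0.764) * (7) + (0.01) * (-1)
                   = 5.3380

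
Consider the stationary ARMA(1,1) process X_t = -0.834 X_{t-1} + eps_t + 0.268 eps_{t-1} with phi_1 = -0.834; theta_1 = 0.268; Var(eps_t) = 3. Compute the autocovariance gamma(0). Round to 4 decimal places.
\gamma(0) = 6.1568

Multiply the model equation by X_{t-k} and take expectations. With theta_0 = psi_0 = 1 and psi_j the MA(infinity) weights, this gives
  gamma(k) - sum_i phi_i gamma(k-i) = c_k,
  c_k = sigma^2 * sum_{j=k..q} theta_j psi_{j-k}   (c_k = 0 for k > q),
using gamma(-m) = gamma(m).
psi-weights needed (psi_j = theta_j + sum_i phi_i psi_{j-i}):
  psi_1 = theta_1 + phi_1 = 0.268 + (-0.834) = -0.566
Right-hand sides:
  c_0 = sigma^2 (1 + theta_1 psi_1) = 3 * (1 + (0.268)(-0.566)) = 3 * 0.848312 = 2.544936
  c_1 = sigma^2 theta_1 = 3 * (0.268) = 0.804
  c_2 = 0
Equations for k = 0 and k = 1 (AR order 1):
  gamma(0) = phi_1 gamma(1) + c_0
  gamma(1) = phi_1 gamma(0) + c_1
Substituting the second into the first: gamma(0) (1 - phi_1^2) = c_0 + phi_1 c_1, so
  gamma(0) = (c_0 + phi_1 c_1) / (1 - phi_1^2) = (2.544936 + (-0.834)(0.804)) / (1 - (-0.834)^2) = 1.8744 / 0.304444 = 6.156797.
Therefore gamma(0) = 6.1568 (to 4 decimal places).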